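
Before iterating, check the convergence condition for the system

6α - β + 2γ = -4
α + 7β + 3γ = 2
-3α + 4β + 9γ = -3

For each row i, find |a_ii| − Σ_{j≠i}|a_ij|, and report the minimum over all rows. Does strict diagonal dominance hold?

row 1: |6| − (1+2) = 3
row 2: |7| − (1+3) = 3
row 3: |9| − (3+4) = 2
minimum over rows = 2 → strictly diagonally dominant (convergence guaranteed)

2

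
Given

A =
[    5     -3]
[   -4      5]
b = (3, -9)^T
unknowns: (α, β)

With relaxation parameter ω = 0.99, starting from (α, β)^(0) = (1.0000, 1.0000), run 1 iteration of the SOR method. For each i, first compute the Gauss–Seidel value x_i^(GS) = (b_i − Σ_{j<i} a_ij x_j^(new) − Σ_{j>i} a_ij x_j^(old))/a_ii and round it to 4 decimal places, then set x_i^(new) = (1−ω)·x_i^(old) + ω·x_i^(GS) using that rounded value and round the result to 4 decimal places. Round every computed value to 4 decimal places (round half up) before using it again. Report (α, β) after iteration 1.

(1.1980, -0.8232)

Iteration 1:
  α: GS value = (3 - (-3)·1.0000) / (5) = 1.2000;  α ← (1−ω)·1.0000 + ω·1.2000 = 1.1980
  β: GS value = (-9 - (-4)·1.1980) / (5) = -0.8416;  β ← (1−ω)·1.0000 + ω·-0.8416 = -0.8232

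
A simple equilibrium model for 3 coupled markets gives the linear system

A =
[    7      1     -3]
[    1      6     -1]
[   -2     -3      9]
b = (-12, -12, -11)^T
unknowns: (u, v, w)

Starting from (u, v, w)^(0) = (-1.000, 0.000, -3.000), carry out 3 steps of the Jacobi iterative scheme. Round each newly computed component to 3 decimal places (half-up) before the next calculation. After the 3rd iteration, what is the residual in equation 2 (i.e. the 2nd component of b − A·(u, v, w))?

Iteration 1:
  u = (-12 - (1)·0.000 - (-3)·-3.000) / (7) = -3.000
  v = (-12 - (1)·-1.000 - (-1)·-3.000) / (6) = -2.333
  w = (-11 - (-2)·-1.000 - (-3)·0.000) / (9) = -1.444
Iteration 2:
  u = (-12 - (1)·-2.333 - (-3)·-1.444) / (7) = -2.000
  v = (-12 - (1)·-3.000 - (-1)·-1.444) / (6) = -1.741
  w = (-11 - (-2)·-3.000 - (-3)·-2.333) / (9) = -2.667
Iteration 3:
  u = (-12 - (1)·-1.741 - (-3)·-2.667) / (7) = -2.609
  v = (-12 - (1)·-2.000 - (-1)·-2.667) / (6) = -2.111
  w = (-11 - (-2)·-2.000 - (-3)·-1.741) / (9) = -2.247
Residual b − A·x = (1.633, 1.028, -2.328)

1.028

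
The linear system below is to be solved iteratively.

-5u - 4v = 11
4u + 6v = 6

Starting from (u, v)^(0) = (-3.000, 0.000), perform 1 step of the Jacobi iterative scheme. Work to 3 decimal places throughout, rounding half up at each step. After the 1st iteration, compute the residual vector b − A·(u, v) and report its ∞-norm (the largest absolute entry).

Iteration 1:
  u = (11 - (-4)·0.000) / (-5) = -2.200
  v = (6 - (4)·-3.000) / (6) = 3.000
Residual b − A·x = (12.000, -3.200); ∞-norm = 12.000

12.000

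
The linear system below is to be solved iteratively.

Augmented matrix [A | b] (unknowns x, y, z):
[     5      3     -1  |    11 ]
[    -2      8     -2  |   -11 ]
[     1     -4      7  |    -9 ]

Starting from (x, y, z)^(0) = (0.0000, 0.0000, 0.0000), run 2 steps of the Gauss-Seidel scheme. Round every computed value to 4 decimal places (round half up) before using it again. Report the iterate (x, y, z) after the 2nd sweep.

(2.2807, -1.3227, -2.3674)

Iteration 1:
  x = (11 - (3)·0.0000 - (-1)·0.0000) / (5) = 2.2000
  y = (-11 - (-2)·2.2000 - (-2)·0.0000) / (8) = -0.8250
  z = (-9 - (1)·2.2000 - (-4)·-0.8250) / (7) = -2.0714
Iteration 2:
  x = (11 - (3)·-0.8250 - (-1)·-2.0714) / (5) = 2.2807
  y = (-11 - (-2)·2.2807 - (-2)·-2.0714) / (8) = -1.3227
  z = (-9 - (1)·2.2807 - (-4)·-1.3227) / (7) = -2.3674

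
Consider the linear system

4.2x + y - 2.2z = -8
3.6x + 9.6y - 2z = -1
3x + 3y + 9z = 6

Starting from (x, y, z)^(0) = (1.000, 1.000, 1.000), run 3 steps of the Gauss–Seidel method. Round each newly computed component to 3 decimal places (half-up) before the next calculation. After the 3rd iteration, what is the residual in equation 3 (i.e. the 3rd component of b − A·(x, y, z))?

Iteration 1:
  x = (-8 - (1)·1.000 - (-2.2)·1.000) / (4.2) = -1.619
  y = (-1 - (3.6)·-1.619 - (-2)·1.000) / (9.6) = 0.711
  z = (6 - (3)·-1.619 - (3)·0.711) / (9) = 0.969
Iteration 2:
  x = (-8 - (1)·0.711 - (-2.2)·0.969) / (4.2) = -1.566
  y = (-1 - (3.6)·-1.566 - (-2)·0.969) / (9.6) = 0.685
  z = (6 - (3)·-1.566 - (3)·0.685) / (9) = 0.960
Iteration 3:
  x = (-8 - (1)·0.685 - (-2.2)·0.960) / (4.2) = -1.565
  y = (-1 - (3.6)·-1.565 - (-2)·0.960) / (9.6) = 0.683
  z = (6 - (3)·-1.565 - (3)·0.683) / (9) = 0.961
Residual b − A·x = (0.004, -0.001, -0.003)

-0.003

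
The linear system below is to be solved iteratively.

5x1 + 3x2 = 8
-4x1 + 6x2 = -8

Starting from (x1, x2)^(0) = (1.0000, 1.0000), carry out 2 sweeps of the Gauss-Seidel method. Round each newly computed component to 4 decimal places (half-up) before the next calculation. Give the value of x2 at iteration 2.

Iteration 1:
  x1 = (8 - (3)·1.0000) / (5) = 1.0000
  x2 = (-8 - (-4)·1.0000) / (6) = -0.6667
Iteration 2:
  x1 = (8 - (3)·-0.6667) / (5) = 2.0000
  x2 = (-8 - (-4)·2.0000) / (6) = 0.0000

0.0000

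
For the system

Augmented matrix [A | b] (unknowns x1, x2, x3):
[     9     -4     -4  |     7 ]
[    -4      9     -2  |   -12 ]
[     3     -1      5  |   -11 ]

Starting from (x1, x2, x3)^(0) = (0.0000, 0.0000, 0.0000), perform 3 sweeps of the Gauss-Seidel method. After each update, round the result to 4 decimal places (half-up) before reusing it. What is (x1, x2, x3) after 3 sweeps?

(-1.2229, -2.3472, -1.9357)

Iteration 1:
  x1 = (7 - (-4)·0.0000 - (-4)·0.0000) / (9) = 0.7778
  x2 = (-12 - (-4)·0.7778 - (-2)·0.0000) / (9) = -0.9876
  x3 = (-11 - (3)·0.7778 - (-1)·-0.9876) / (5) = -2.8642
Iteration 2:
  x1 = (7 - (-4)·-0.9876 - (-4)·-2.8642) / (9) = -0.9341
  x2 = (-12 - (-4)·-0.9341 - (-2)·-2.8642) / (9) = -2.3850
  x3 = (-11 - (3)·-0.9341 - (-1)·-2.3850) / (5) = -2.1165
Iteration 3:
  x1 = (7 - (-4)·-2.3850 - (-4)·-2.1165) / (9) = -1.2229
  x2 = (-12 - (-4)·-1.2229 - (-2)·-2.1165) / (9) = -2.3472
  x3 = (-11 - (3)·-1.2229 - (-1)·-2.3472) / (5) = -1.9357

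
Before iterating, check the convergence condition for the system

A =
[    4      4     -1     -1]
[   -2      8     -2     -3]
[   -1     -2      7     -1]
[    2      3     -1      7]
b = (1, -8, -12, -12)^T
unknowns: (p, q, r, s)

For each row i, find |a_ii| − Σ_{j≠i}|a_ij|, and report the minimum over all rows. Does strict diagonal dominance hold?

-2

row 1: |4| − (4+1+1) = -2
row 2: |8| − (2+2+3) = 1
row 3: |7| − (1+2+1) = 3
row 4: |7| − (2+3+1) = 1
minimum over rows = -2 → not strictly diagonally dominant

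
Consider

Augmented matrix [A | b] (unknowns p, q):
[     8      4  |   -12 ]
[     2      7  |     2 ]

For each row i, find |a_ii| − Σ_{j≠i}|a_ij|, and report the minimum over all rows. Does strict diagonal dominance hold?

4

row 1: |8| − (4) = 4
row 2: |7| − (2) = 5
minimum over rows = 4 → strictly diagonally dominant (convergence guaranteed)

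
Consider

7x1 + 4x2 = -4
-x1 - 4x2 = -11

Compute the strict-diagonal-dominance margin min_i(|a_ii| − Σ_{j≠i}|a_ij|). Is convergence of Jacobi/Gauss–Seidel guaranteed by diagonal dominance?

row 1: |7| − (4) = 3
row 2: |-4| − (1) = 3
minimum over rows = 3 → strictly diagonally dominant (convergence guaranteed)

3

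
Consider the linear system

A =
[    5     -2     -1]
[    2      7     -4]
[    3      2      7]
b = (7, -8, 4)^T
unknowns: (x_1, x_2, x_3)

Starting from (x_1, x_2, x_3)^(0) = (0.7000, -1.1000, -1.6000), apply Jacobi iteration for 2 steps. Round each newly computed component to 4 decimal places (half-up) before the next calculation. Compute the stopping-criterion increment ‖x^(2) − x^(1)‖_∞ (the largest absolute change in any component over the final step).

Iteration 1:
  x_1 = (7 - (-2)·-1.1000 - (-1)·-1.6000) / (5) = 0.6400
  x_2 = (-8 - (2)·0.7000 - (-4)·-1.6000) / (7) = -2.2571
  x_3 = (4 - (3)·0.7000 - (2)·-1.1000) / (7) = 0.5857
Iteration 2:
  x_1 = (7 - (-2)·-2.2571 - (-1)·0.5857) / (5) = 0.6143
  x_2 = (-8 - (2)·0.6400 - (-4)·0.5857) / (7) = -0.9910
  x_3 = (4 - (3)·0.6400 - (2)·-2.2571) / (7) = 0.9420
Change: (-0.0257, 1.2661, 0.3563) → max |·| = 1.2661

1.2661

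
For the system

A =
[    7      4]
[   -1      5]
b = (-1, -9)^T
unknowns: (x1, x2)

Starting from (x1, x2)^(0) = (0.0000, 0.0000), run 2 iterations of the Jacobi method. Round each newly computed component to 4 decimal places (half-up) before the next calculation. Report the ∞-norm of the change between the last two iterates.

1.0286

Iteration 1:
  x1 = (-1 - (4)·0.0000) / (7) = -0.1429
  x2 = (-9 - (-1)·0.0000) / (5) = -1.8000
Iteration 2:
  x1 = (-1 - (4)·-1.8000) / (7) = 0.8857
  x2 = (-9 - (-1)·-0.1429) / (5) = -1.8286
Change: (1.0286, -0.0286) → max |·| = 1.0286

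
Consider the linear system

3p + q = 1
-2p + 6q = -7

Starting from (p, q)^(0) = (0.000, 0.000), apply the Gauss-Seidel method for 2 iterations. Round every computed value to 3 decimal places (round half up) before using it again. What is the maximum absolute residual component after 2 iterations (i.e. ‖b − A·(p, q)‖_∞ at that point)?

Iteration 1:
  p = (1 - (1)·0.000) / (3) = 0.333
  q = (-7 - (-2)·0.333) / (6) = -1.056
Iteration 2:
  p = (1 - (1)·-1.056) / (3) = 0.685
  q = (-7 - (-2)·0.685) / (6) = -0.938
Residual b − A·x = (-0.117, -0.002); ∞-norm = 0.117

0.117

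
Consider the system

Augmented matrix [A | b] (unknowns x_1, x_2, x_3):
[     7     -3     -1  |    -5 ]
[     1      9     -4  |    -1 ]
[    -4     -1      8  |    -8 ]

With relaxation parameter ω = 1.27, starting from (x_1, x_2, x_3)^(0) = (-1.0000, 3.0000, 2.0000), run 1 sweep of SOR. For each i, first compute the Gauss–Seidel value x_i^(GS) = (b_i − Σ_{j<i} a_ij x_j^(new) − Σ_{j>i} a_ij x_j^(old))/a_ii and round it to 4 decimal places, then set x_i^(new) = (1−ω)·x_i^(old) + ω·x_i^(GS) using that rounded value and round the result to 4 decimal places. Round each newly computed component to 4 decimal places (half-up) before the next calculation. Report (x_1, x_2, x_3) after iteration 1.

Iteration 1:
  x_1: GS value = (-5 - (-3)·3.0000 - (-1)·2.0000) / (7) = 0.8571;  x_1 ← (1−ω)·-1.0000 + ω·0.8571 = 1.3585
  x_2: GS value = (-1 - (1)·1.3585 - (-4)·2.0000) / (9) = 0.6268;  x_2 ← (1−ω)·3.0000 + ω·0.6268 = -0.0140
  x_3: GS value = (-8 - (-4)·1.3585 - (-1)·-0.0140) / (8) = -0.3225;  x_3 ← (1−ω)·2.0000 + ω·-0.3225 = -0.9496

(1.3585, -0.0140, -0.9496)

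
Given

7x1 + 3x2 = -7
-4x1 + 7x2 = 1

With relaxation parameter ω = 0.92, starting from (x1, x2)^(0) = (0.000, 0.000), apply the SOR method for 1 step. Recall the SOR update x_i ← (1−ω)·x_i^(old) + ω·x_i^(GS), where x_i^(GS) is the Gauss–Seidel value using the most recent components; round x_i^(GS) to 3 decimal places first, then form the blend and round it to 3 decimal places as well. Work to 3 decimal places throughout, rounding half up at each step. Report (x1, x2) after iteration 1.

(-0.920, -0.352)

Iteration 1:
  x1: GS value = (-7 - (3)·0.000) / (7) = -1.000;  x1 ← (1−ω)·0.000 + ω·-1.000 = -0.920
  x2: GS value = (1 - (-4)·-0.920) / (7) = -0.383;  x2 ← (1−ω)·0.000 + ω·-0.383 = -0.352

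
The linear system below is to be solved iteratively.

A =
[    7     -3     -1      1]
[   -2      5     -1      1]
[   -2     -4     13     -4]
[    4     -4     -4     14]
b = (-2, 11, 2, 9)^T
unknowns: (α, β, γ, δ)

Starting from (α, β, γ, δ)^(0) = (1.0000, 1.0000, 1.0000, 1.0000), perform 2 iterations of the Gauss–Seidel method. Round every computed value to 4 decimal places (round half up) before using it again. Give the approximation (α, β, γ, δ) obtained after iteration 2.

Iteration 1:
  α = (-2 - (-3)·1.0000 - (-1)·1.0000 - (1)·1.0000) / (7) = 0.1429
  β = (11 - (-2)·0.1429 - (-1)·1.0000 - (1)·1.0000) / (5) = 2.2572
  γ = (2 - (-2)·0.1429 - (-4)·2.2572 - (-4)·1.0000) / (13) = 1.1780
  δ = (9 - (4)·0.1429 - (-4)·2.2572 - (-4)·1.1780) / (14) = 1.5835
Iteration 2:
  α = (-2 - (-3)·2.2572 - (-1)·1.1780 - (1)·1.5835) / (7) = 0.6237
  β = (11 - (-2)·0.6237 - (-1)·1.1780 - (1)·1.5835) / (5) = 2.3684
  γ = (2 - (-2)·0.6237 - (-4)·2.3684 - (-4)·1.5835) / (13) = 1.4658
  δ = (9 - (4)·0.6237 - (-4)·2.3684 - (-4)·1.4658) / (14) = 1.5601

(0.6237, 2.3684, 1.4658, 1.5601)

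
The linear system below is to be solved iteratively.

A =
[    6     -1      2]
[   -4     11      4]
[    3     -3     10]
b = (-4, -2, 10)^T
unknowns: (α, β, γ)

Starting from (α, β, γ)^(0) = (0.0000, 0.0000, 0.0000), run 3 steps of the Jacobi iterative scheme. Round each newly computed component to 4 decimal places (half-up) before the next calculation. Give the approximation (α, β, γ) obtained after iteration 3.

(-1.1798, -0.9730, 1.0727)

Iteration 1:
  α = (-4 - (-1)·0.0000 - (2)·0.0000) / (6) = -0.6667
  β = (-2 - (-4)·0.0000 - (4)·0.0000) / (11) = -0.1818
  γ = (10 - (3)·0.0000 - (-3)·0.0000) / (10) = 1.0000
Iteration 2:
  α = (-4 - (-1)·-0.1818 - (2)·1.0000) / (6) = -1.0303
  β = (-2 - (-4)·-0.6667 - (4)·1.0000) / (11) = -0.7879
  γ = (10 - (3)·-0.6667 - (-3)·-0.1818) / (10) = 1.1455
Iteration 3:
  α = (-4 - (-1)·-0.7879 - (2)·1.1455) / (6) = -1.1798
  β = (-2 - (-4)·-1.0303 - (4)·1.1455) / (11) = -0.9730
  γ = (10 - (3)·-1.0303 - (-3)·-0.7879) / (10) = 1.0727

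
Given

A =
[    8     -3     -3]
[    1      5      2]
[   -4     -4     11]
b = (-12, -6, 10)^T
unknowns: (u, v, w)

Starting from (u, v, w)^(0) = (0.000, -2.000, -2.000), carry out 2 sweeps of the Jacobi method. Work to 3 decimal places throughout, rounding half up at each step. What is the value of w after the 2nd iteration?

-0.327

Iteration 1:
  u = (-12 - (-3)·-2.000 - (-3)·-2.000) / (8) = -3.000
  v = (-6 - (1)·0.000 - (2)·-2.000) / (5) = -0.400
  w = (10 - (-4)·0.000 - (-4)·-2.000) / (11) = 0.182
Iteration 2:
  u = (-12 - (-3)·-0.400 - (-3)·0.182) / (8) = -1.582
  v = (-6 - (1)·-3.000 - (2)·0.182) / (5) = -0.673
  w = (10 - (-4)·-3.000 - (-4)·-0.400) / (11) = -0.327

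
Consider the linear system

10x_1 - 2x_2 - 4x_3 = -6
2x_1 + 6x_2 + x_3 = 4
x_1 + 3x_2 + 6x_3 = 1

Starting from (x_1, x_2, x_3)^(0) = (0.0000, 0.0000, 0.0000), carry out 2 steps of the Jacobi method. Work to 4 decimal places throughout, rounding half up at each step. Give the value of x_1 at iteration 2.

-0.4000

Iteration 1:
  x_1 = (-6 - (-2)·0.0000 - (-4)·0.0000) / (10) = -0.6000
  x_2 = (4 - (2)·0.0000 - (1)·0.0000) / (6) = 0.6667
  x_3 = (1 - (1)·0.0000 - (3)·0.0000) / (6) = 0.1667
Iteration 2:
  x_1 = (-6 - (-2)·0.6667 - (-4)·0.1667) / (10) = -0.4000
  x_2 = (4 - (2)·-0.6000 - (1)·0.1667) / (6) = 0.8389
  x_3 = (1 - (1)·-0.6000 - (3)·0.6667) / (6) = -0.0667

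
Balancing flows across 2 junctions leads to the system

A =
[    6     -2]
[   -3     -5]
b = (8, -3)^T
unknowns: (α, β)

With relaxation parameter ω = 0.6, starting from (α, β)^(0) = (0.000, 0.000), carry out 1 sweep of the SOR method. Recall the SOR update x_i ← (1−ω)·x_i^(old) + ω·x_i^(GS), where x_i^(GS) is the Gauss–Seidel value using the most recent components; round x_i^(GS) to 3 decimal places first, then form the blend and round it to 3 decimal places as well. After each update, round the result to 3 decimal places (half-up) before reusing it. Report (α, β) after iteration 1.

(0.800, 0.072)

Iteration 1:
  α: GS value = (8 - (-2)·0.000) / (6) = 1.333;  α ← (1−ω)·0.000 + ω·1.333 = 0.800
  β: GS value = (-3 - (-3)·0.800) / (-5) = 0.120;  β ← (1−ω)·0.000 + ω·0.120 = 0.072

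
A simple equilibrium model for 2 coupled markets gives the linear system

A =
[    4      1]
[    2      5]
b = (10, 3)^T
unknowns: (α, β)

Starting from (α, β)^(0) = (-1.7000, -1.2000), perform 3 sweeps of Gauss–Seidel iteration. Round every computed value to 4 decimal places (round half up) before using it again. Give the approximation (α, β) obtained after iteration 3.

Iteration 1:
  α = (10 - (1)·-1.2000) / (4) = 2.8000
  β = (3 - (2)·2.8000) / (5) = -0.5200
Iteration 2:
  α = (10 - (1)·-0.5200) / (4) = 2.6300
  β = (3 - (2)·2.6300) / (5) = -0.4520
Iteration 3:
  α = (10 - (1)·-0.4520) / (4) = 2.6130
  β = (3 - (2)·2.6130) / (5) = -0.4452

(2.6130, -0.4452)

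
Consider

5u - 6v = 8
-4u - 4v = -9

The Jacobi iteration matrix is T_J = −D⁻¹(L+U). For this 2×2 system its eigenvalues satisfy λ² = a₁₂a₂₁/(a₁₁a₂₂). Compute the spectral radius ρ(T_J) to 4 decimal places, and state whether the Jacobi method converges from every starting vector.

a₁₂a₂₁/(a₁₁a₂₂) = (-6)·(-4) / ((5)·(-4)) = -1.200000
ρ = √|-1.200000| = √1.200000 = 1.0954
ρ > 1, so Jacobi diverges

1.0954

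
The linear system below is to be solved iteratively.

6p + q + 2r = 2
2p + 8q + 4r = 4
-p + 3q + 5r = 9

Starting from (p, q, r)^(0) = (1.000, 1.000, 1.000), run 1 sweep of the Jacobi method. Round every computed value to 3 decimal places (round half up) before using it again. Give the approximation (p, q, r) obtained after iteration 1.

Iteration 1:
  p = (2 - (1)·1.000 - (2)·1.000) / (6) = -0.167
  q = (4 - (2)·1.000 - (4)·1.000) / (8) = -0.250
  r = (9 - (-1)·1.000 - (3)·1.000) / (5) = 1.400

(-0.167, -0.250, 1.400)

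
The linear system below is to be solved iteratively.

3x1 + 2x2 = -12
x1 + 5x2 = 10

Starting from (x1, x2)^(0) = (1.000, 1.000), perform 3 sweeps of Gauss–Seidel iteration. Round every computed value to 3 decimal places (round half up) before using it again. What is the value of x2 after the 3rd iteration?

3.225

Iteration 1:
  x1 = (-12 - (2)·1.000) / (3) = -4.667
  x2 = (10 - (1)·-4.667) / (5) = 2.933
Iteration 2:
  x1 = (-12 - (2)·2.933) / (3) = -5.955
  x2 = (10 - (1)·-5.955) / (5) = 3.191
Iteration 3:
  x1 = (-12 - (2)·3.191) / (3) = -6.127
  x2 = (10 - (1)·-6.127) / (5) = 3.225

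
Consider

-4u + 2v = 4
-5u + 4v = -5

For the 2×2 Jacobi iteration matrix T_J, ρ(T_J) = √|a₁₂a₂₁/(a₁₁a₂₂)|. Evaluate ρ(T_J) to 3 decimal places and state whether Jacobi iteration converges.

a₁₂a₂₁/(a₁₁a₂₂) = (2)·(-5) / ((-4)·(4)) = 0.625000
ρ = √|0.625000| = √0.625000 = 0.791
ρ < 1, so Jacobi converges

0.791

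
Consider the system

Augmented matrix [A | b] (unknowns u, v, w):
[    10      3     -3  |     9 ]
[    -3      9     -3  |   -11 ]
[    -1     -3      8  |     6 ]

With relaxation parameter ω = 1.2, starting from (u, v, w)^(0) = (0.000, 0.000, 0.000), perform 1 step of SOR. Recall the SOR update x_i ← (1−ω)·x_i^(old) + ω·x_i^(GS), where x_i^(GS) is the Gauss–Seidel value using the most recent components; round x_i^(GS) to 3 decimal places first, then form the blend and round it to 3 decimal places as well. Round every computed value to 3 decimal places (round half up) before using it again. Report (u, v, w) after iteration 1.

(1.080, -1.034, 0.596)

Iteration 1:
  u: GS value = (9 - (3)·0.000 - (-3)·0.000) / (10) = 0.900;  u ← (1−ω)·0.000 + ω·0.900 = 1.080
  v: GS value = (-11 - (-3)·1.080 - (-3)·0.000) / (9) = -0.862;  v ← (1−ω)·0.000 + ω·-0.862 = -1.034
  w: GS value = (6 - (-1)·1.080 - (-3)·-1.034) / (8) = 0.497;  w ← (1−ω)·0.000 + ω·0.497 = 0.596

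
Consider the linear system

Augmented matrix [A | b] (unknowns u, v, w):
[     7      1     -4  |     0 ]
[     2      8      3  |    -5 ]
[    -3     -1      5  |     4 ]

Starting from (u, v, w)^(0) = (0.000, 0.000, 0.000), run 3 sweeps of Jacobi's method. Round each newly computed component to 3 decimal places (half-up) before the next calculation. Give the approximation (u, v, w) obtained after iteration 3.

(0.518, -1.015, 0.943)

Iteration 1:
  u = (0 - (1)·0.000 - (-4)·0.000) / (7) = 0.000
  v = (-5 - (2)·0.000 - (3)·0.000) / (8) = -0.625
  w = (4 - (-3)·0.000 - (-1)·0.000) / (5) = 0.800
Iteration 2:
  u = (0 - (1)·-0.625 - (-4)·0.800) / (7) = 0.546
  v = (-5 - (2)·0.000 - (3)·0.800) / (8) = -0.925
  w = (4 - (-3)·0.000 - (-1)·-0.625) / (5) = 0.675
Iteration 3:
  u = (0 - (1)·-0.925 - (-4)·0.675) / (7) = 0.518
  v = (-5 - (2)·0.546 - (3)·0.675) / (8) = -1.015
  w = (4 - (-3)·0.546 - (-1)·-0.925) / (5) = 0.943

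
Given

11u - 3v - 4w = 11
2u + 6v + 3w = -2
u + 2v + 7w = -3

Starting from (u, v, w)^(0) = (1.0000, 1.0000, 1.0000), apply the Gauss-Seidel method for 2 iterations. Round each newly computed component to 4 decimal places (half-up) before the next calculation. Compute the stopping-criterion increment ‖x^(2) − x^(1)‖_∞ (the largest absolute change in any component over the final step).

1.1100

Iteration 1:
  u = (11 - (-3)·1.0000 - (-4)·1.0000) / (11) = 1.6364
  v = (-2 - (2)·1.6364 - (3)·1.0000) / (6) = -1.3788
  w = (-3 - (1)·1.6364 - (2)·-1.3788) / (7) = -0.2684
Iteration 2:
  u = (11 - (-3)·-1.3788 - (-4)·-0.2684) / (11) = 0.5264
  v = (-2 - (2)·0.5264 - (3)·-0.2684) / (6) = -0.3746
  w = (-3 - (1)·0.5264 - (2)·-0.3746) / (7) = -0.3967
Change: (-1.1100, 1.0042, -0.1283) → max |·| = 1.1100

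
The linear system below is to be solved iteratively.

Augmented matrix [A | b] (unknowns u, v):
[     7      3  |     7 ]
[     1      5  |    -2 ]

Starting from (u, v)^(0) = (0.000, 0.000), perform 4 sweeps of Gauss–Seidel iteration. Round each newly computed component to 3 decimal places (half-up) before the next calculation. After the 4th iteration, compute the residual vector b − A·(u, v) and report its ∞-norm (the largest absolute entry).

Iteration 1:
  u = (7 - (3)·0.000) / (7) = 1.000
  v = (-2 - (1)·1.000) / (5) = -0.600
Iteration 2:
  u = (7 - (3)·-0.600) / (7) = 1.257
  v = (-2 - (1)·1.257) / (5) = -0.651
Iteration 3:
  u = (7 - (3)·-0.651) / (7) = 1.279
  v = (-2 - (1)·1.279) / (5) = -0.656
Iteration 4:
  u = (7 - (3)·-0.656) / (7) = 1.281
  v = (-2 - (1)·1.281) / (5) = -0.656
Residual b − A·x = (0.001, -0.001); ∞-norm = 0.001

0.001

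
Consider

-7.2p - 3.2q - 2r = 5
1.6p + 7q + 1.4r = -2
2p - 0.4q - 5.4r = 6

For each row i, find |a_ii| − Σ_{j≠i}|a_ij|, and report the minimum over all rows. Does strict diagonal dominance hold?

row 1: |-7.2| − (3.2+2) = 2
row 2: |7| − (1.6+1.4) = 4
row 3: |-5.4| − (2+0.4) = 3
minimum over rows = 2 → strictly diagonally dominant (convergence guaranteed)

2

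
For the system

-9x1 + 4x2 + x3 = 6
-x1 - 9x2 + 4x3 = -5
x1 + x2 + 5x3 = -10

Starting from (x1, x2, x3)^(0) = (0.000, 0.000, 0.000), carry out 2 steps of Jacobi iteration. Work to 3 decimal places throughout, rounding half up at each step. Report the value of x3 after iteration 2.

-1.978

Iteration 1:
  x1 = (6 - (4)·0.000 - (1)·0.000) / (-9) = -0.667
  x2 = (-5 - (-1)·0.000 - (4)·0.000) / (-9) = 0.556
  x3 = (-10 - (1)·0.000 - (1)·0.000) / (5) = -2.000
Iteration 2:
  x1 = (6 - (4)·0.556 - (1)·-2.000) / (-9) = -0.642
  x2 = (-5 - (-1)·-0.667 - (4)·-2.000) / (-9) = -0.259
  x3 = (-10 - (1)·-0.667 - (1)·0.556) / (5) = -1.978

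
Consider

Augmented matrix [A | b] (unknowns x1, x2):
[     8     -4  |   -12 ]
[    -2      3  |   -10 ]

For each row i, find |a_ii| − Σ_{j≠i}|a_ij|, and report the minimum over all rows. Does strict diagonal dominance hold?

row 1: |8| − (4) = 4
row 2: |3| − (2) = 1
minimum over rows = 1 → strictly diagonally dominant (convergence guaranteed)

1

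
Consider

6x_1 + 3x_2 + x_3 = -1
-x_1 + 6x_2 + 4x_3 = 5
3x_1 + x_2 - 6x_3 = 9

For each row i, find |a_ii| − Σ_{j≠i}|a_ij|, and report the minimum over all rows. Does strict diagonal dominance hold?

1

row 1: |6| − (3+1) = 2
row 2: |6| − (1+4) = 1
row 3: |-6| − (3+1) = 2
minimum over rows = 1 → strictly diagonally dominant (convergence guaranteed)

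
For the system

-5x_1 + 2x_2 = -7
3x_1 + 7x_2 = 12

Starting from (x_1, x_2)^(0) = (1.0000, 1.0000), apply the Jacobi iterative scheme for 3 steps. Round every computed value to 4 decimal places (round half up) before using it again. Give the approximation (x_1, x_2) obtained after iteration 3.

Iteration 1:
  x_1 = (-7 - (2)·1.0000) / (-5) = 1.8000
  x_2 = (12 - (3)·1.0000) / (7) = 1.2857
Iteration 2:
  x_1 = (-7 - (2)·1.2857) / (-5) = 1.9143
  x_2 = (12 - (3)·1.8000) / (7) = 0.9429
Iteration 3:
  x_1 = (-7 - (2)·0.9429) / (-5) = 1.7772
  x_2 = (12 - (3)·1.9143) / (7) = 0.8939

(1.7772, 0.8939)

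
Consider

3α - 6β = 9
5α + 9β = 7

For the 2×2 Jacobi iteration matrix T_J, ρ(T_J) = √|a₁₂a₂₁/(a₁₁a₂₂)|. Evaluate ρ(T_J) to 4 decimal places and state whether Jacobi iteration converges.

a₁₂a₂₁/(a₁₁a₂₂) = (-6)·(5) / ((3)·(9)) = -1.111111
ρ = √|-1.111111| = √1.111111 = 1.0541
ρ > 1, so Jacobi diverges

1.0541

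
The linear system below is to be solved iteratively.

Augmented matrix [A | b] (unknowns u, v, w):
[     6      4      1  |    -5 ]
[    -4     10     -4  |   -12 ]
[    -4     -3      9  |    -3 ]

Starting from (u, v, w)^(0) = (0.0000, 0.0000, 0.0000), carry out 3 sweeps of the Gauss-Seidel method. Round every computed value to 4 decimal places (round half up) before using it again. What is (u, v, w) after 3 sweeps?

(0.2978, -1.3486, -0.6505)

Iteration 1:
  u = (-5 - (4)·0.0000 - (1)·0.0000) / (6) = -0.8333
  v = (-12 - (-4)·-0.8333 - (-4)·0.0000) / (10) = -1.5333
  w = (-3 - (-4)·-0.8333 - (-3)·-1.5333) / (9) = -1.2148
Iteration 2:
  u = (-5 - (4)·-1.5333 - (1)·-1.2148) / (6) = 0.3913
  v = (-12 - (-4)·0.3913 - (-4)·-1.2148) / (10) = -1.5294
  w = (-3 - (-4)·0.3913 - (-3)·-1.5294) / (9) = -0.6692
Iteration 3:
  u = (-5 - (4)·-1.5294 - (1)·-0.6692) / (6) = 0.2978
  v = (-12 - (-4)·0.2978 - (-4)·-0.6692) / (10) = -1.3486
  w = (-3 - (-4)·0.2978 - (-3)·-1.3486) / (9) = -0.6505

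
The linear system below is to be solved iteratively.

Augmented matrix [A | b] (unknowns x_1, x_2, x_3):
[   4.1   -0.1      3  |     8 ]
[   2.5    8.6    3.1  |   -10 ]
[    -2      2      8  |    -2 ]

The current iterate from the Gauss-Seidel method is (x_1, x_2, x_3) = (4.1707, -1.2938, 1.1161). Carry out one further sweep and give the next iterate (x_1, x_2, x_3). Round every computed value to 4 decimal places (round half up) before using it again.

(1.1030, -1.8857, 0.4972)

One sweep:
  x_1 = (8 - (-0.1)·-1.2938 - (3)·1.1161) / (4.1) = 1.1030
  x_2 = (-10 - (2.5)·1.1030 - (3.1)·1.1161) / (8.6) = -1.8857
  x_3 = (-2 - (-2)·1.1030 - (2)·-1.8857) / (8) = 0.4972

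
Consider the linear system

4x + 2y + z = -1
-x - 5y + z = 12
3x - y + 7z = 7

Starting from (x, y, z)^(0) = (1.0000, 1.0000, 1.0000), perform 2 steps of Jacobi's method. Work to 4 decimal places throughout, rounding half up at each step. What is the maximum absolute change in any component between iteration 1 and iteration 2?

Iteration 1:
  x = (-1 - (2)·1.0000 - (1)·1.0000) / (4) = -1.0000
  y = (12 - (-1)·1.0000 - (1)·1.0000) / (-5) = -2.4000
  z = (7 - (3)·1.0000 - (-1)·1.0000) / (7) = 0.7143
Iteration 2:
  x = (-1 - (2)·-2.4000 - (1)·0.7143) / (4) = 0.7714
  y = (12 - (-1)·-1.0000 - (1)·0.7143) / (-5) = -2.0571
  z = (7 - (3)·-1.0000 - (-1)·-2.4000) / (7) = 1.0857
Change: (1.7714, 0.3429, 0.3714) → max |·| = 1.7714

1.7714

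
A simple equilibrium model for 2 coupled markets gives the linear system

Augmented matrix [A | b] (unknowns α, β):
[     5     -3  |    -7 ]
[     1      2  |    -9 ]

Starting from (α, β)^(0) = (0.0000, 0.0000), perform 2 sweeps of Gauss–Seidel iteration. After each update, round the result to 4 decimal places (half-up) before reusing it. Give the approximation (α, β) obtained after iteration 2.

(-3.6800, -2.6600)

Iteration 1:
  α = (-7 - (-3)·0.0000) / (5) = -1.4000
  β = (-9 - (1)·-1.4000) / (2) = -3.8000
Iteration 2:
  α = (-7 - (-3)·-3.8000) / (5) = -3.6800
  β = (-9 - (1)·-3.6800) / (2) = -2.6600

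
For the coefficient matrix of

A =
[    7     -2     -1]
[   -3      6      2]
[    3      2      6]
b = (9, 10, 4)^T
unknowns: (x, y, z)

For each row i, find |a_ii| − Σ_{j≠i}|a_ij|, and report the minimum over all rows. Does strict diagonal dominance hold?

1

row 1: |7| − (2+1) = 4
row 2: |6| − (3+2) = 1
row 3: |6| − (3+2) = 1
minimum over rows = 1 → strictly diagonally dominant (convergence guaranteed)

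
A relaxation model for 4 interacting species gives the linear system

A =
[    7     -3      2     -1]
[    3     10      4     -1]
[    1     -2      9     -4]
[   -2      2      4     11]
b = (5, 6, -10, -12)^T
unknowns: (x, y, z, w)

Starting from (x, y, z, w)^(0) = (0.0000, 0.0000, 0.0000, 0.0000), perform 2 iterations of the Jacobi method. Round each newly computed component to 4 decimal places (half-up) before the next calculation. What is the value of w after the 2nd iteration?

-0.6661

Iteration 1:
  x = (5 - (-3)·0.0000 - (2)·0.0000 - (-1)·0.0000) / (7) = 0.7143
  y = (6 - (3)·0.0000 - (4)·0.0000 - (-1)·0.0000) / (10) = 0.6000
  z = (-10 - (1)·0.0000 - (-2)·0.0000 - (-4)·0.0000) / (9) = -1.1111
  w = (-12 - (-2)·0.0000 - (2)·0.0000 - (4)·0.0000) / (11) = -1.0909
Iteration 2:
  x = (5 - (-3)·0.6000 - (2)·-1.1111 - (-1)·-1.0909) / (7) = 1.1330
  y = (6 - (3)·0.7143 - (4)·-1.1111 - (-1)·-1.0909) / (10) = 0.7211
  z = (-10 - (1)·0.7143 - (-2)·0.6000 - (-4)·-1.0909) / (9) = -1.5420
  w = (-12 - (-2)·0.7143 - (2)·0.6000 - (4)·-1.1111) / (11) = -0.6661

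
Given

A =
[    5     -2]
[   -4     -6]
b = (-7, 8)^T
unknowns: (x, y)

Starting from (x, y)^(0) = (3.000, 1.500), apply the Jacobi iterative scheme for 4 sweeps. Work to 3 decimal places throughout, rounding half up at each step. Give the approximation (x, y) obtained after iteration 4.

(-1.204, -0.187)

Iteration 1:
  x = (-7 - (-2)·1.500) / (5) = -0.800
  y = (8 - (-4)·3.000) / (-6) = -3.333
Iteration 2:
  x = (-7 - (-2)·-3.333) / (5) = -2.733
  y = (8 - (-4)·-0.800) / (-6) = -0.800
Iteration 3:
  x = (-7 - (-2)·-0.800) / (5) = -1.720
  y = (8 - (-4)·-2.733) / (-6) = 0.489
Iteration 4:
  x = (-7 - (-2)·0.489) / (5) = -1.204
  y = (8 - (-4)·-1.720) / (-6) = -0.187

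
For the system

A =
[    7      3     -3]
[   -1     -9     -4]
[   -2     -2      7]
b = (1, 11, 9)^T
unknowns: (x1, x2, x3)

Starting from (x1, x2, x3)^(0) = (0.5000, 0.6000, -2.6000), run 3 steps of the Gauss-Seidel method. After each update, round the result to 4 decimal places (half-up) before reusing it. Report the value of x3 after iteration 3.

Iteration 1:
  x1 = (1 - (3)·0.6000 - (-3)·-2.6000) / (7) = -1.2286
  x2 = (11 - (-1)·-1.2286 - (-4)·-2.6000) / (-9) = 0.0698
  x3 = (9 - (-2)·-1.2286 - (-2)·0.0698) / (7) = 0.9546
Iteration 2:
  x1 = (1 - (3)·0.0698 - (-3)·0.9546) / (7) = 0.5221
  x2 = (11 - (-1)·0.5221 - (-4)·0.9546) / (-9) = -1.7045
  x3 = (9 - (-2)·0.5221 - (-2)·-1.7045) / (7) = 0.9479
Iteration 3:
  x1 = (1 - (3)·-1.7045 - (-3)·0.9479) / (7) = 1.2796
  x2 = (11 - (-1)·1.2796 - (-4)·0.9479) / (-9) = -1.7857
  x3 = (9 - (-2)·1.2796 - (-2)·-1.7857) / (7) = 1.1411

1.1411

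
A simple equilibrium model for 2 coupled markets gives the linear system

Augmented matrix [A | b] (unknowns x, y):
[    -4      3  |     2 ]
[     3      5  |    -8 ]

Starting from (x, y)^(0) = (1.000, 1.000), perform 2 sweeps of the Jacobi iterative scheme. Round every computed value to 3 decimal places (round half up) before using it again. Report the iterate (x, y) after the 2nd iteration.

Iteration 1:
  x = (2 - (3)·1.000) / (-4) = 0.250
  y = (-8 - (3)·1.000) / (5) = -2.200
Iteration 2:
  x = (2 - (3)·-2.200) / (-4) = -2.150
  y = (-8 - (3)·0.250) / (5) = -1.750

(-2.150, -1.750)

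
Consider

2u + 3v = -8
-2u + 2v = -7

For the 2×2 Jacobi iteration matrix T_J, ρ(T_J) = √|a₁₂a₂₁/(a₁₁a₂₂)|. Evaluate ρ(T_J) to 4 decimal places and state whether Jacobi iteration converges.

1.2247

a₁₂a₂₁/(a₁₁a₂₂) = (3)·(-2) / ((2)·(2)) = -1.500000
ρ = √|-1.500000| = √1.500000 = 1.2247
ρ > 1, so Jacobi diverges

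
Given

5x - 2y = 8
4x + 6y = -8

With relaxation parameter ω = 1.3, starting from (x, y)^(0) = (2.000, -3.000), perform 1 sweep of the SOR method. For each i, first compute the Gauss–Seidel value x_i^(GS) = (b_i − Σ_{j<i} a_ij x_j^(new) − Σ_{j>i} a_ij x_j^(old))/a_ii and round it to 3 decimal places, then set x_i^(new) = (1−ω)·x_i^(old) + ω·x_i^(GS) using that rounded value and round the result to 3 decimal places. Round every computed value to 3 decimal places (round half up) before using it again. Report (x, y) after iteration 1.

(-0.080, -0.764)

Iteration 1:
  x: GS value = (8 - (-2)·-3.000) / (5) = 0.400;  x ← (1−ω)·2.000 + ω·0.400 = -0.080
  y: GS value = (-8 - (4)·-0.080) / (6) = -1.280;  y ← (1−ω)·-3.000 + ω·-1.280 = -0.764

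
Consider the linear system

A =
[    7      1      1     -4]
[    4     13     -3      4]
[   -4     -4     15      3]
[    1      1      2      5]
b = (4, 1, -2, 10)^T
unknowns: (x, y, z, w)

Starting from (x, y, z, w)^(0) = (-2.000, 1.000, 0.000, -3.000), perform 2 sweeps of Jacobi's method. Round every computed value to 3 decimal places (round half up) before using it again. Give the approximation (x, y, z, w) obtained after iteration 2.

Iteration 1:
  x = (4 - (1)·1.000 - (1)·0.000 - (-4)·-3.000) / (7) = -1.286
  y = (1 - (4)·-2.000 - (-3)·0.000 - (4)·-3.000) / (13) = 1.615
  z = (-2 - (-4)·-2.000 - (-4)·1.000 - (3)·-3.000) / (15) = 0.200
  w = (10 - (1)·-2.000 - (1)·1.000 - (2)·0.000) / (5) = 2.200
Iteration 2:
  x = (4 - (1)·1.615 - (1)·0.200 - (-4)·2.200) / (7) = 1.569
  y = (1 - (4)·-1.286 - (-3)·0.200 - (4)·2.200) / (13) = -0.158
  z = (-2 - (-4)·-1.286 - (-4)·1.615 - (3)·2.200) / (15) = -0.486
  w = (10 - (1)·-1.286 - (1)·1.615 - (2)·0.200) / (5) = 1.854

(1.569, -0.158, -0.486, 1.854)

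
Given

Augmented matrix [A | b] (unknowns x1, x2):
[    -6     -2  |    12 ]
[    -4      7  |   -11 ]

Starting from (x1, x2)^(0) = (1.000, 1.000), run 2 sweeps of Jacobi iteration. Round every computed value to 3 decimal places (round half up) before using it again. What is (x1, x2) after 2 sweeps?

(-1.667, -2.905)

Iteration 1:
  x1 = (12 - (-2)·1.000) / (-6) = -2.333
  x2 = (-11 - (-4)·1.000) / (7) = -1.000
Iteration 2:
  x1 = (12 - (-2)·-1.000) / (-6) = -1.667
  x2 = (-11 - (-4)·-2.333) / (7) = -2.905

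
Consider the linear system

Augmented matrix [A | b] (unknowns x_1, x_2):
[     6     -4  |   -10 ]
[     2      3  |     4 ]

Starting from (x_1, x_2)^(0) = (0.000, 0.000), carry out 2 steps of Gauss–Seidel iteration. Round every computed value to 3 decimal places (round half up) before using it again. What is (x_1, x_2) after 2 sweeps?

Iteration 1:
  x_1 = (-10 - (-4)·0.000) / (6) = -1.667
  x_2 = (4 - (2)·-1.667) / (3) = 2.445
Iteration 2:
  x_1 = (-10 - (-4)·2.445) / (6) = -0.037
  x_2 = (4 - (2)·-0.037) / (3) = 1.358

(-0.037, 1.358)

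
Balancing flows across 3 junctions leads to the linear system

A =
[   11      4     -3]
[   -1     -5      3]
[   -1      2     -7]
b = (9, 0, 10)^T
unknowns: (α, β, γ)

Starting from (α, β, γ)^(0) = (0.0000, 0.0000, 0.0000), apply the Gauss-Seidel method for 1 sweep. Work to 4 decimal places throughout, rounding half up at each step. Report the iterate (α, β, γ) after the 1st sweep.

Iteration 1:
  α = (9 - (4)·0.0000 - (-3)·0.0000) / (11) = 0.8182
  β = (0 - (-1)·0.8182 - (3)·0.0000) / (-5) = -0.1636
  γ = (10 - (-1)·0.8182 - (2)·-0.1636) / (-7) = -1.5922

(0.8182, -0.1636, -1.5922)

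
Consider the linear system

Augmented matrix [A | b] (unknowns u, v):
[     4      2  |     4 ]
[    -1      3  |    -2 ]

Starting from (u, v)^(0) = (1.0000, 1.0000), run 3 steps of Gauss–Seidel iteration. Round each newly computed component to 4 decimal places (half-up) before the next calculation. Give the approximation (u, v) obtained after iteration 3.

Iteration 1:
  u = (4 - (2)·1.0000) / (4) = 0.5000
  v = (-2 - (-1)·0.5000) / (3) = -0.5000
Iteration 2:
  u = (4 - (2)·-0.5000) / (4) = 1.2500
  v = (-2 - (-1)·1.2500) / (3) = -0.2500
Iteration 3:
  u = (4 - (2)·-0.2500) / (4) = 1.1250
  v = (-2 - (-1)·1.1250) / (3) = -0.2917

(1.1250, -0.2917)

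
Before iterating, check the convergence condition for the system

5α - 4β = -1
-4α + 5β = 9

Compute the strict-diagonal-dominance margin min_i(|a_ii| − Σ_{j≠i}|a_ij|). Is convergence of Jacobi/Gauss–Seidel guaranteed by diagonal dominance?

1

row 1: |5| − (4) = 1
row 2: |5| − (4) = 1
minimum over rows = 1 → strictly diagonally dominant (convergence guaranteed)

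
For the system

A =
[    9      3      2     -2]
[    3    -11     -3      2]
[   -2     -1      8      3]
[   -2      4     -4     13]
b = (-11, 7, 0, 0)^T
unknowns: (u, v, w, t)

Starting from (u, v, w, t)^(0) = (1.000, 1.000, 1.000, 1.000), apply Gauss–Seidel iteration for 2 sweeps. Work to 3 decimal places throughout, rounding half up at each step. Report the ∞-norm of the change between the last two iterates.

Iteration 1:
  u = (-11 - (3)·1.000 - (2)·1.000 - (-2)·1.000) / (9) = -1.556
  v = (7 - (3)·-1.556 - (-3)·1.000 - (2)·1.000) / (-11) = -1.152
  w = (0 - (-2)·-1.556 - (-1)·-1.152 - (3)·1.000) / (8) = -0.908
  t = (0 - (-2)·-1.556 - (4)·-1.152 - (-4)·-0.908) / (13) = -0.164
Iteration 2:
  u = (-11 - (3)·-1.152 - (2)·-0.908 - (-2)·-0.164) / (9) = -0.673
  v = (7 - (3)·-0.673 - (-3)·-0.908 - (2)·-0.164) / (-11) = -0.602
  w = (0 - (-2)·-0.673 - (-1)·-0.602 - (3)·-0.164) / (8) = -0.182
  t = (0 - (-2)·-0.673 - (4)·-0.602 - (-4)·-0.182) / (13) = 0.026
Change: (0.883, 0.550, 0.726, 0.190) → max |·| = 0.883

0.883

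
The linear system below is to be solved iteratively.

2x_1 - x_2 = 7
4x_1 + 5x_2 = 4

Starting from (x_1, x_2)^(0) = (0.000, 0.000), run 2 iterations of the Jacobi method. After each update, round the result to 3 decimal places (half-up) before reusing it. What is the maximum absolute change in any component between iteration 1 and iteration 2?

Iteration 1:
  x_1 = (7 - (-1)·0.000) / (2) = 3.500
  x_2 = (4 - (4)·0.000) / (5) = 0.800
Iteration 2:
  x_1 = (7 - (-1)·0.800) / (2) = 3.900
  x_2 = (4 - (4)·3.500) / (5) = -2.000
Change: (0.400, -2.800) → max |·| = 2.800

2.800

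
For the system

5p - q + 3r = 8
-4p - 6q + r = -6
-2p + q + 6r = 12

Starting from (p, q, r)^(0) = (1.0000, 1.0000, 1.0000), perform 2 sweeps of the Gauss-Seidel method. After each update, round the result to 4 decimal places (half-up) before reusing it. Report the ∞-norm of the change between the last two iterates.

Iteration 1:
  p = (8 - (-1)·1.0000 - (3)·1.0000) / (5) = 1.2000
  q = (-6 - (-4)·1.2000 - (1)·1.0000) / (-6) = 0.3667
  r = (12 - (-2)·1.2000 - (1)·0.3667) / (6) = 2.3389
Iteration 2:
  p = (8 - (-1)·0.3667 - (3)·2.3389) / (5) = 0.2700
  q = (-6 - (-4)·0.2700 - (1)·2.3389) / (-6) = 1.2098
  r = (12 - (-2)·0.2700 - (1)·1.2098) / (6) = 1.8884
Change: (-0.9300, 0.8431, -0.4505) → max |·| = 0.9300

0.9300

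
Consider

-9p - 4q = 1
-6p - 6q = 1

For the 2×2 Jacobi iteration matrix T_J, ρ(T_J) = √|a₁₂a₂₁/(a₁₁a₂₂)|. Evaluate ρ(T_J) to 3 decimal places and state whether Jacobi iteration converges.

a₁₂a₂₁/(a₁₁a₂₂) = (-4)·(-6) / ((-9)·(-6)) = 0.444444
ρ = √|0.444444| = √0.444444 = 0.667
ρ < 1, so Jacobi converges

0.667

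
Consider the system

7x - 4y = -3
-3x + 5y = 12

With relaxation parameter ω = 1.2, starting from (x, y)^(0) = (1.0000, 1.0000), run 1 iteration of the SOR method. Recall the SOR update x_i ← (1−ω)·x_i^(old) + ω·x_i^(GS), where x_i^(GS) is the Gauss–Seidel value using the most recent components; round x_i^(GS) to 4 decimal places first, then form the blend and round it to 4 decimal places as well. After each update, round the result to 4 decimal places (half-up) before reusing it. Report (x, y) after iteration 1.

(-0.0285, 2.6595)

Iteration 1:
  x: GS value = (-3 - (-4)·1.0000) / (7) = 0.1429;  x ← (1−ω)·1.0000 + ω·0.1429 = -0.0285
  y: GS value = (12 - (-3)·-0.0285) / (5) = 2.3829;  y ← (1−ω)·1.0000 + ω·2.3829 = 2.6595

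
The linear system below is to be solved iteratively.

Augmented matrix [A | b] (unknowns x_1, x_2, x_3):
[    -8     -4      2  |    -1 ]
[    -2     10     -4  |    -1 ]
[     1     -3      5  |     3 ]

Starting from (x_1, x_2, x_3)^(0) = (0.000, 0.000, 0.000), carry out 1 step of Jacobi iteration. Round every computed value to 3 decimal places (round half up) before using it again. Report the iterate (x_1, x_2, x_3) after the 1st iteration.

Iteration 1:
  x_1 = (-1 - (-4)·0.000 - (2)·0.000) / (-8) = 0.125
  x_2 = (-1 - (-2)·0.000 - (-4)·0.000) / (10) = -0.100
  x_3 = (3 - (1)·0.000 - (-3)·0.000) / (5) = 0.600

(0.125, -0.100, 0.600)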